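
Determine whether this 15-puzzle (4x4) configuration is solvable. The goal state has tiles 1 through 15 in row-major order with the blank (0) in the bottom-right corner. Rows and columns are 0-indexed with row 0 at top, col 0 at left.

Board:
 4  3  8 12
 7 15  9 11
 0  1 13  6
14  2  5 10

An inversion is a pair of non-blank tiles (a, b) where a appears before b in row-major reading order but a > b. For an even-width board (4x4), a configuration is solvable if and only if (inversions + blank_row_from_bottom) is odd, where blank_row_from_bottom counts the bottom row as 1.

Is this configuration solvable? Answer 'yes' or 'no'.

Answer: yes

Derivation:
Inversions: 49
Blank is in row 2 (0-indexed from top), which is row 2 counting from the bottom (bottom = 1).
49 + 2 = 51, which is odd, so the puzzle is solvable.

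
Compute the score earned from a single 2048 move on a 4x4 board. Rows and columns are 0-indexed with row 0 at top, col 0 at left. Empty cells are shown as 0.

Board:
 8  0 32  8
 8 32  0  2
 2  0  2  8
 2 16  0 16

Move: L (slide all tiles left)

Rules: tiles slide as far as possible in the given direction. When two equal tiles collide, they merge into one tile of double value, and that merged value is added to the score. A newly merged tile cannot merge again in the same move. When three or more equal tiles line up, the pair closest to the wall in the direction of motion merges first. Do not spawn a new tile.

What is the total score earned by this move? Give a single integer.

Answer: 36

Derivation:
Slide left:
row 0: [8, 0, 32, 8] -> [8, 32, 8, 0]  score +0 (running 0)
row 1: [8, 32, 0, 2] -> [8, 32, 2, 0]  score +0 (running 0)
row 2: [2, 0, 2, 8] -> [4, 8, 0, 0]  score +4 (running 4)
row 3: [2, 16, 0, 16] -> [2, 32, 0, 0]  score +32 (running 36)
Board after move:
 8 32  8  0
 8 32  2  0
 4  8  0  0
 2 32  0  0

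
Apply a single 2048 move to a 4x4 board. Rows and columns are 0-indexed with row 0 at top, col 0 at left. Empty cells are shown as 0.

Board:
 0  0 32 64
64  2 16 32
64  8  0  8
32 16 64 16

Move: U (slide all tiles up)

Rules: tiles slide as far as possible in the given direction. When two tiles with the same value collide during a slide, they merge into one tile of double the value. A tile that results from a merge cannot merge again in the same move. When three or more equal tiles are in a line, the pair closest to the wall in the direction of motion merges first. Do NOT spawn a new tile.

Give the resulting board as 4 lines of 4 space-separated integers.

Answer: 128   2  32  64
 32   8  16  32
  0  16  64   8
  0   0   0  16

Derivation:
Slide up:
col 0: [0, 64, 64, 32] -> [128, 32, 0, 0]
col 1: [0, 2, 8, 16] -> [2, 8, 16, 0]
col 2: [32, 16, 0, 64] -> [32, 16, 64, 0]
col 3: [64, 32, 8, 16] -> [64, 32, 8, 16]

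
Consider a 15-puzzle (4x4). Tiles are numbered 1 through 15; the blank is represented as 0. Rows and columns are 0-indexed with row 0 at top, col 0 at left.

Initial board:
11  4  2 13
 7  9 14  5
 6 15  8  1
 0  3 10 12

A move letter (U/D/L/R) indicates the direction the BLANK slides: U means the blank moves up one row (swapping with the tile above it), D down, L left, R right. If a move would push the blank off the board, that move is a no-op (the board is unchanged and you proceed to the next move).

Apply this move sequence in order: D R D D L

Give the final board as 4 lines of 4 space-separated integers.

After move 1 (D):
11  4  2 13
 7  9 14  5
 6 15  8  1
 0  3 10 12

After move 2 (R):
11  4  2 13
 7  9 14  5
 6 15  8  1
 3  0 10 12

After move 3 (D):
11  4  2 13
 7  9 14  5
 6 15  8  1
 3  0 10 12

After move 4 (D):
11  4  2 13
 7  9 14  5
 6 15  8  1
 3  0 10 12

After move 5 (L):
11  4  2 13
 7  9 14  5
 6 15  8  1
 0  3 10 12

Answer: 11  4  2 13
 7  9 14  5
 6 15  8  1
 0  3 10 12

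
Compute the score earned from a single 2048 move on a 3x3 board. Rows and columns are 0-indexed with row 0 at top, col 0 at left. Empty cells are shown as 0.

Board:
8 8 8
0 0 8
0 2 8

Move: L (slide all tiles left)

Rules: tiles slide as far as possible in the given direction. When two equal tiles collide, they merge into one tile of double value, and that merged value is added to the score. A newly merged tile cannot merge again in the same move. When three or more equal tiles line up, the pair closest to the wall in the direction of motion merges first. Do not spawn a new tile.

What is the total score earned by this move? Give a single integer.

Slide left:
row 0: [8, 8, 8] -> [16, 8, 0]  score +16 (running 16)
row 1: [0, 0, 8] -> [8, 0, 0]  score +0 (running 16)
row 2: [0, 2, 8] -> [2, 8, 0]  score +0 (running 16)
Board after move:
16  8  0
 8  0  0
 2  8  0

Answer: 16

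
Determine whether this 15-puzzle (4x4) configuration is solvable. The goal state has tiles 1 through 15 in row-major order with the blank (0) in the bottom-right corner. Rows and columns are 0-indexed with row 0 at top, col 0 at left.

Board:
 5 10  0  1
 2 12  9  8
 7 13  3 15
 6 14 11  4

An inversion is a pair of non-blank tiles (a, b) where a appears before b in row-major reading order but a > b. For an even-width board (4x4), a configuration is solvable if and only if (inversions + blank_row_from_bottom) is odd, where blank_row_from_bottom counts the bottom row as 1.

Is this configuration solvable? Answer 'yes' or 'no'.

Inversions: 43
Blank is in row 0 (0-indexed from top), which is row 4 counting from the bottom (bottom = 1).
43 + 4 = 47, which is odd, so the puzzle is solvable.

Answer: yes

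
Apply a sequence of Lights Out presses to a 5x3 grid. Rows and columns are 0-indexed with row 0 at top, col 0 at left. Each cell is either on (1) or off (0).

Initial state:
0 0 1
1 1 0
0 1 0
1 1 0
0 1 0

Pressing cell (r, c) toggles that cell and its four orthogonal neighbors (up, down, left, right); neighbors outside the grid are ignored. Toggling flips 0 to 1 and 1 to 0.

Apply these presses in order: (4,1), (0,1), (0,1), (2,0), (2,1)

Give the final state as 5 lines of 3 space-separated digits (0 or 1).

Answer: 0 0 1
0 0 0
0 1 1
0 1 0
1 0 1

Derivation:
After press 1 at (4,1):
0 0 1
1 1 0
0 1 0
1 0 0
1 0 1

After press 2 at (0,1):
1 1 0
1 0 0
0 1 0
1 0 0
1 0 1

After press 3 at (0,1):
0 0 1
1 1 0
0 1 0
1 0 0
1 0 1

After press 4 at (2,0):
0 0 1
0 1 0
1 0 0
0 0 0
1 0 1

After press 5 at (2,1):
0 0 1
0 0 0
0 1 1
0 1 0
1 0 1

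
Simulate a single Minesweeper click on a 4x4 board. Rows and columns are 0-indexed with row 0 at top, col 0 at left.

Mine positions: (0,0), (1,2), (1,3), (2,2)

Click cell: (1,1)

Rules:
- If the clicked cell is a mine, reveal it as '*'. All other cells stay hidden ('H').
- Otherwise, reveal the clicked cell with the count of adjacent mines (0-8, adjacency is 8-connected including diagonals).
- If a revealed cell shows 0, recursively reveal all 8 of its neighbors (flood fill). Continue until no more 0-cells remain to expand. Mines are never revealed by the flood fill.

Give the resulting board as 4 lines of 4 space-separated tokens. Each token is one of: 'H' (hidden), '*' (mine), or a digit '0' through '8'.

H H H H
H 3 H H
H H H H
H H H H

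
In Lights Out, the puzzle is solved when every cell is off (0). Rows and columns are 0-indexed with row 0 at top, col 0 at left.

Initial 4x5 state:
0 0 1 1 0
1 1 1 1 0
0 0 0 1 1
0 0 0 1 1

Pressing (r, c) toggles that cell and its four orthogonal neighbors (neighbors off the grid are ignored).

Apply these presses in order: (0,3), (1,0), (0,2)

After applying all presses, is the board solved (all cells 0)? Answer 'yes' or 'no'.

After press 1 at (0,3):
0 0 0 0 1
1 1 1 0 0
0 0 0 1 1
0 0 0 1 1

After press 2 at (1,0):
1 0 0 0 1
0 0 1 0 0
1 0 0 1 1
0 0 0 1 1

After press 3 at (0,2):
1 1 1 1 1
0 0 0 0 0
1 0 0 1 1
0 0 0 1 1

Lights still on: 10

Answer: no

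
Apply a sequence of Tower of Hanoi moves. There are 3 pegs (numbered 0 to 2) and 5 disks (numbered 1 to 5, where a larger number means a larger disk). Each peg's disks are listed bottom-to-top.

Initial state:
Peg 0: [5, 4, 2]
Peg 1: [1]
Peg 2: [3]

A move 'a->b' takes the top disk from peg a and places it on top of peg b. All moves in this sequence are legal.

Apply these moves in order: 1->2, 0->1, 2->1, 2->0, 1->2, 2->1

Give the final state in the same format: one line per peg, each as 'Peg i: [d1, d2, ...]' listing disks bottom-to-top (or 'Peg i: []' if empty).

Answer: Peg 0: [5, 4, 3]
Peg 1: [2, 1]
Peg 2: []

Derivation:
After move 1 (1->2):
Peg 0: [5, 4, 2]
Peg 1: []
Peg 2: [3, 1]

After move 2 (0->1):
Peg 0: [5, 4]
Peg 1: [2]
Peg 2: [3, 1]

After move 3 (2->1):
Peg 0: [5, 4]
Peg 1: [2, 1]
Peg 2: [3]

After move 4 (2->0):
Peg 0: [5, 4, 3]
Peg 1: [2, 1]
Peg 2: []

After move 5 (1->2):
Peg 0: [5, 4, 3]
Peg 1: [2]
Peg 2: [1]

After move 6 (2->1):
Peg 0: [5, 4, 3]
Peg 1: [2, 1]
Peg 2: []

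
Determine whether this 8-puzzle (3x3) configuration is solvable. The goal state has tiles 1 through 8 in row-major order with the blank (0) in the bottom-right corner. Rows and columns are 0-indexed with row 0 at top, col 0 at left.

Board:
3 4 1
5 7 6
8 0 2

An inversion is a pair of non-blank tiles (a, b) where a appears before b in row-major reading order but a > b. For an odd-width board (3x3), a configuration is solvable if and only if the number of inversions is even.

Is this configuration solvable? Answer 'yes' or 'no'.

Inversions (pairs i<j in row-major order where tile[i] > tile[j] > 0): 9
9 is odd, so the puzzle is not solvable.

Answer: no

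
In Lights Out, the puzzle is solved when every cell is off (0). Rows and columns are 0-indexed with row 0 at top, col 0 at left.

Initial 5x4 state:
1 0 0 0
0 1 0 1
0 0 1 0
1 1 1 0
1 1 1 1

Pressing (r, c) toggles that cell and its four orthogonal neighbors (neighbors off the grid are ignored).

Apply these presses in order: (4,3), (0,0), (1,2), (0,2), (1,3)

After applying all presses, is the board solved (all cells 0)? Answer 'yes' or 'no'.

Answer: no

Derivation:
After press 1 at (4,3):
1 0 0 0
0 1 0 1
0 0 1 0
1 1 1 1
1 1 0 0

After press 2 at (0,0):
0 1 0 0
1 1 0 1
0 0 1 0
1 1 1 1
1 1 0 0

After press 3 at (1,2):
0 1 1 0
1 0 1 0
0 0 0 0
1 1 1 1
1 1 0 0

After press 4 at (0,2):
0 0 0 1
1 0 0 0
0 0 0 0
1 1 1 1
1 1 0 0

After press 5 at (1,3):
0 0 0 0
1 0 1 1
0 0 0 1
1 1 1 1
1 1 0 0

Lights still on: 10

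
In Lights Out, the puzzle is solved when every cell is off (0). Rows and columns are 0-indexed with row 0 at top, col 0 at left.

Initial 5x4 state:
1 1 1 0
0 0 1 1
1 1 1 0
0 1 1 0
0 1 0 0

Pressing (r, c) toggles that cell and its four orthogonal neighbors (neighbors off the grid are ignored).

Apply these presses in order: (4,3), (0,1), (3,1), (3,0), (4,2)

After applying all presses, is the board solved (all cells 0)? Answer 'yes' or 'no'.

After press 1 at (4,3):
1 1 1 0
0 0 1 1
1 1 1 0
0 1 1 1
0 1 1 1

After press 2 at (0,1):
0 0 0 0
0 1 1 1
1 1 1 0
0 1 1 1
0 1 1 1

After press 3 at (3,1):
0 0 0 0
0 1 1 1
1 0 1 0
1 0 0 1
0 0 1 1

After press 4 at (3,0):
0 0 0 0
0 1 1 1
0 0 1 0
0 1 0 1
1 0 1 1

After press 5 at (4,2):
0 0 0 0
0 1 1 1
0 0 1 0
0 1 1 1
1 1 0 0

Lights still on: 9

Answer: no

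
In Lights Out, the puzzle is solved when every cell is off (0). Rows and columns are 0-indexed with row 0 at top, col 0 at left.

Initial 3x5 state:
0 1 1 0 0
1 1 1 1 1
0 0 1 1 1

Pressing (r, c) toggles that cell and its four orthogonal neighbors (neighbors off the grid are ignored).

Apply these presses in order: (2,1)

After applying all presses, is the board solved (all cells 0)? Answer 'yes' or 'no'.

Answer: no

Derivation:
After press 1 at (2,1):
0 1 1 0 0
1 0 1 1 1
1 1 0 1 1

Lights still on: 10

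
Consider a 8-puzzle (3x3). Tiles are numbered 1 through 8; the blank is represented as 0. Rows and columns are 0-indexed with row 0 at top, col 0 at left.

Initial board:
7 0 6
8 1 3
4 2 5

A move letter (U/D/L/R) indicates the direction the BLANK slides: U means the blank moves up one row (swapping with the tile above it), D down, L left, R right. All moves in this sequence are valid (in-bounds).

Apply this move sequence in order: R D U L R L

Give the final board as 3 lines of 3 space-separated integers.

After move 1 (R):
7 6 0
8 1 3
4 2 5

After move 2 (D):
7 6 3
8 1 0
4 2 5

After move 3 (U):
7 6 0
8 1 3
4 2 5

After move 4 (L):
7 0 6
8 1 3
4 2 5

After move 5 (R):
7 6 0
8 1 3
4 2 5

After move 6 (L):
7 0 6
8 1 3
4 2 5

Answer: 7 0 6
8 1 3
4 2 5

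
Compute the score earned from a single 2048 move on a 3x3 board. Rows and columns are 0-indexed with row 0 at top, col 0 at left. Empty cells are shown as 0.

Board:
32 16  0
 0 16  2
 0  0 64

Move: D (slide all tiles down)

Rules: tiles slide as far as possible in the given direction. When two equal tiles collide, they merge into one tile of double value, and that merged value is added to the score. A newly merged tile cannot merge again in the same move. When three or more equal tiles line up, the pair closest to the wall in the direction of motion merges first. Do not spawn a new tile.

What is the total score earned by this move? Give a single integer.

Slide down:
col 0: [32, 0, 0] -> [0, 0, 32]  score +0 (running 0)
col 1: [16, 16, 0] -> [0, 0, 32]  score +32 (running 32)
col 2: [0, 2, 64] -> [0, 2, 64]  score +0 (running 32)
Board after move:
 0  0  0
 0  0  2
32 32 64

Answer: 32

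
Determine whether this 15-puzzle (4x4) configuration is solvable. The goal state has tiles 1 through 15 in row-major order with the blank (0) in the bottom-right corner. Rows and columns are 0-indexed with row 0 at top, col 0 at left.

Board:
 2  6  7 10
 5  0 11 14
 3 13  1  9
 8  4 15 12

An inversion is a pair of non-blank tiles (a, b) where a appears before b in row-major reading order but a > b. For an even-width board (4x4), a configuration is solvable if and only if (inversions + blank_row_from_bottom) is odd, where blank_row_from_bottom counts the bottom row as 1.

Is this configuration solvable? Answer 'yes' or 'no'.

Answer: yes

Derivation:
Inversions: 40
Blank is in row 1 (0-indexed from top), which is row 3 counting from the bottom (bottom = 1).
40 + 3 = 43, which is odd, so the puzzle is solvable.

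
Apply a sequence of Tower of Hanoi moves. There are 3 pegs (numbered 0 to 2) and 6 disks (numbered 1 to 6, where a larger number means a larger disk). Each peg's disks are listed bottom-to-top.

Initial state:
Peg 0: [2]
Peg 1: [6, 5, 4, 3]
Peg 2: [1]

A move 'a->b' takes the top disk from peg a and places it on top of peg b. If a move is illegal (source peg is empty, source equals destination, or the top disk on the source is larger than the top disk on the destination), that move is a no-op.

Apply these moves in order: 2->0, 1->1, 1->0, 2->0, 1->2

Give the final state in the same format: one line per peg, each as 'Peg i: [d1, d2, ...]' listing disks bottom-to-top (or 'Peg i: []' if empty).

Answer: Peg 0: [2, 1]
Peg 1: [6, 5, 4]
Peg 2: [3]

Derivation:
After move 1 (2->0):
Peg 0: [2, 1]
Peg 1: [6, 5, 4, 3]
Peg 2: []

After move 2 (1->1):
Peg 0: [2, 1]
Peg 1: [6, 5, 4, 3]
Peg 2: []

After move 3 (1->0):
Peg 0: [2, 1]
Peg 1: [6, 5, 4, 3]
Peg 2: []

After move 4 (2->0):
Peg 0: [2, 1]
Peg 1: [6, 5, 4, 3]
Peg 2: []

After move 5 (1->2):
Peg 0: [2, 1]
Peg 1: [6, 5, 4]
Peg 2: [3]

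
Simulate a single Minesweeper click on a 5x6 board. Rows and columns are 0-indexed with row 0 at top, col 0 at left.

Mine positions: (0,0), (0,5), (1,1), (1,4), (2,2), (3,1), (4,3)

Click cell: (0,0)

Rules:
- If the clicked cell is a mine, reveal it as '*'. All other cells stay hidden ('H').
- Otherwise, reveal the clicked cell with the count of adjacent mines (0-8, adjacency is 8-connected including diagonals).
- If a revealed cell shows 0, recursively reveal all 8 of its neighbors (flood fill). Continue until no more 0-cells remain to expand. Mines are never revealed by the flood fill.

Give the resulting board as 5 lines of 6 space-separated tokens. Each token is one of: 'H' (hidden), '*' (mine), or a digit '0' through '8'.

* H H H H H
H H H H H H
H H H H H H
H H H H H H
H H H H H H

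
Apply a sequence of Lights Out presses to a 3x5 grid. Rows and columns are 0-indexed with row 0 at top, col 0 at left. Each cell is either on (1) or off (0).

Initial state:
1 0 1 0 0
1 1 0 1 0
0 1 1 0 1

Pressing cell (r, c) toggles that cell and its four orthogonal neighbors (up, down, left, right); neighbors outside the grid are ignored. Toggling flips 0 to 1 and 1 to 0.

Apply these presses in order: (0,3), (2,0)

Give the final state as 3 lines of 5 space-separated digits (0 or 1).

After press 1 at (0,3):
1 0 0 1 1
1 1 0 0 0
0 1 1 0 1

After press 2 at (2,0):
1 0 0 1 1
0 1 0 0 0
1 0 1 0 1

Answer: 1 0 0 1 1
0 1 0 0 0
1 0 1 0 1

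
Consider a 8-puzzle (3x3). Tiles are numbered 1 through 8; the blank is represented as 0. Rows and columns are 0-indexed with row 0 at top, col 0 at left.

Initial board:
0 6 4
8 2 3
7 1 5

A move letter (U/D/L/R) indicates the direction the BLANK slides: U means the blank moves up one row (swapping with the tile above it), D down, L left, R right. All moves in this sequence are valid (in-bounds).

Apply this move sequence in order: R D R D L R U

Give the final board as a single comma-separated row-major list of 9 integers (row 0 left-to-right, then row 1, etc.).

Answer: 6, 2, 4, 8, 3, 0, 7, 1, 5

Derivation:
After move 1 (R):
6 0 4
8 2 3
7 1 5

After move 2 (D):
6 2 4
8 0 3
7 1 5

After move 3 (R):
6 2 4
8 3 0
7 1 5

After move 4 (D):
6 2 4
8 3 5
7 1 0

After move 5 (L):
6 2 4
8 3 5
7 0 1

After move 6 (R):
6 2 4
8 3 5
7 1 0

After move 7 (U):
6 2 4
8 3 0
7 1 5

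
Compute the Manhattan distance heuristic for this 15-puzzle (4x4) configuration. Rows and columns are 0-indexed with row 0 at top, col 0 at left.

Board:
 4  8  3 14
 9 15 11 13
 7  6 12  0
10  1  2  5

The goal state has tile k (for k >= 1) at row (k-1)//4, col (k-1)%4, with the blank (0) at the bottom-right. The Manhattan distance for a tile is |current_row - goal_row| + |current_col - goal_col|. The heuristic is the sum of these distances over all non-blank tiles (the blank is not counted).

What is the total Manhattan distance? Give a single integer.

Answer: 41

Derivation:
Tile 4: at (0,0), goal (0,3), distance |0-0|+|0-3| = 3
Tile 8: at (0,1), goal (1,3), distance |0-1|+|1-3| = 3
Tile 3: at (0,2), goal (0,2), distance |0-0|+|2-2| = 0
Tile 14: at (0,3), goal (3,1), distance |0-3|+|3-1| = 5
Tile 9: at (1,0), goal (2,0), distance |1-2|+|0-0| = 1
Tile 15: at (1,1), goal (3,2), distance |1-3|+|1-2| = 3
Tile 11: at (1,2), goal (2,2), distance |1-2|+|2-2| = 1
Tile 13: at (1,3), goal (3,0), distance |1-3|+|3-0| = 5
Tile 7: at (2,0), goal (1,2), distance |2-1|+|0-2| = 3
Tile 6: at (2,1), goal (1,1), distance |2-1|+|1-1| = 1
Tile 12: at (2,2), goal (2,3), distance |2-2|+|2-3| = 1
Tile 10: at (3,0), goal (2,1), distance |3-2|+|0-1| = 2
Tile 1: at (3,1), goal (0,0), distance |3-0|+|1-0| = 4
Tile 2: at (3,2), goal (0,1), distance |3-0|+|2-1| = 4
Tile 5: at (3,3), goal (1,0), distance |3-1|+|3-0| = 5
Sum: 3 + 3 + 0 + 5 + 1 + 3 + 1 + 5 + 3 + 1 + 1 + 2 + 4 + 4 + 5 = 41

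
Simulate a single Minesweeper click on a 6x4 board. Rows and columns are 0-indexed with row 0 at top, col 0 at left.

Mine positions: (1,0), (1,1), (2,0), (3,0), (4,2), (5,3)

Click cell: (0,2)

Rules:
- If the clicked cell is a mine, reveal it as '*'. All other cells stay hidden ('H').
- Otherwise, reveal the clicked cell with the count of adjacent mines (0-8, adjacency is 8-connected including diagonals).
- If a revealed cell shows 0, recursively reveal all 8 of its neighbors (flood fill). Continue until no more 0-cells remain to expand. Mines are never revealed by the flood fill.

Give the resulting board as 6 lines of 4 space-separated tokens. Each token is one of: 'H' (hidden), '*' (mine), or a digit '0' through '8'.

H H 1 H
H H H H
H H H H
H H H H
H H H H
H H H H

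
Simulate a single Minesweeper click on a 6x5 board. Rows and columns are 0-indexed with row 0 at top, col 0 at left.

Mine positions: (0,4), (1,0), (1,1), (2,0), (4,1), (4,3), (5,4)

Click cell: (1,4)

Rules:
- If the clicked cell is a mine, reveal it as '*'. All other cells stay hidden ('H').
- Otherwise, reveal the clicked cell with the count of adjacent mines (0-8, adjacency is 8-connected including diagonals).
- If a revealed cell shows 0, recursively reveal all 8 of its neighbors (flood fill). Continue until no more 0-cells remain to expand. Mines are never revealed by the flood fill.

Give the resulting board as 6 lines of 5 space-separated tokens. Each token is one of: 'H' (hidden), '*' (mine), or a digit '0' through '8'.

H H H H H
H H H H 1
H H H H H
H H H H H
H H H H H
H H H H H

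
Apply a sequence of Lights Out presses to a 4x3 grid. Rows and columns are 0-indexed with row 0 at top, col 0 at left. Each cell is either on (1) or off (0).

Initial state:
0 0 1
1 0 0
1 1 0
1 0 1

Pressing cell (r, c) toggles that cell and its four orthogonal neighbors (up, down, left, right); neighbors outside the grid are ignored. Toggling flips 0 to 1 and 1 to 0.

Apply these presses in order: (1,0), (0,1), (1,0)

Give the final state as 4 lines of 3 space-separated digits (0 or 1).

Answer: 1 1 0
1 1 0
1 1 0
1 0 1

Derivation:
After press 1 at (1,0):
1 0 1
0 1 0
0 1 0
1 0 1

After press 2 at (0,1):
0 1 0
0 0 0
0 1 0
1 0 1

After press 3 at (1,0):
1 1 0
1 1 0
1 1 0
1 0 1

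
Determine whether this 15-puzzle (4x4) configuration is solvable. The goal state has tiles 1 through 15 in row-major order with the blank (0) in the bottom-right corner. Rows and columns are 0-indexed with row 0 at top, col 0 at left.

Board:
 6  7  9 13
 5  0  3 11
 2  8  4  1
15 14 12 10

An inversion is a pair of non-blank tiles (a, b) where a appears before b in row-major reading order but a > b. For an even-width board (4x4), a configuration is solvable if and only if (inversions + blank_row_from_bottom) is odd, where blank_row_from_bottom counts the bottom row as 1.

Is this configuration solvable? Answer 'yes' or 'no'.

Inversions: 46
Blank is in row 1 (0-indexed from top), which is row 3 counting from the bottom (bottom = 1).
46 + 3 = 49, which is odd, so the puzzle is solvable.

Answer: yes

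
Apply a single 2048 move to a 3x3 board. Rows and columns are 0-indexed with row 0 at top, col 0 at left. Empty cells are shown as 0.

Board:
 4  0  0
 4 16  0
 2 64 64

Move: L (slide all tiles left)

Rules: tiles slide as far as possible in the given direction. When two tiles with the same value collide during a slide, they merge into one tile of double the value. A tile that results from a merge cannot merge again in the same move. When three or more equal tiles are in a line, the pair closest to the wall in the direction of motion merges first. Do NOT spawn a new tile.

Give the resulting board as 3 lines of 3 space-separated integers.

Answer:   4   0   0
  4  16   0
  2 128   0

Derivation:
Slide left:
row 0: [4, 0, 0] -> [4, 0, 0]
row 1: [4, 16, 0] -> [4, 16, 0]
row 2: [2, 64, 64] -> [2, 128, 0]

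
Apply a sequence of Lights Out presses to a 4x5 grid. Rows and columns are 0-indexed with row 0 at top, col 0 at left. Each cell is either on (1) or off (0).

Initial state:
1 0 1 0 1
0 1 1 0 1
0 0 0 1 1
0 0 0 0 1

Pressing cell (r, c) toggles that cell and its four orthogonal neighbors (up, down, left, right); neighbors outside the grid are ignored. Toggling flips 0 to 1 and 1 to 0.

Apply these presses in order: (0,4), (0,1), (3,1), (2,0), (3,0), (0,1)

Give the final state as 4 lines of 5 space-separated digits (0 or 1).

Answer: 1 0 1 1 0
1 1 1 0 0
0 0 0 1 1
1 0 1 0 1

Derivation:
After press 1 at (0,4):
1 0 1 1 0
0 1 1 0 0
0 0 0 1 1
0 0 0 0 1

After press 2 at (0,1):
0 1 0 1 0
0 0 1 0 0
0 0 0 1 1
0 0 0 0 1

After press 3 at (3,1):
0 1 0 1 0
0 0 1 0 0
0 1 0 1 1
1 1 1 0 1

After press 4 at (2,0):
0 1 0 1 0
1 0 1 0 0
1 0 0 1 1
0 1 1 0 1

After press 5 at (3,0):
0 1 0 1 0
1 0 1 0 0
0 0 0 1 1
1 0 1 0 1

After press 6 at (0,1):
1 0 1 1 0
1 1 1 0 0
0 0 0 1 1
1 0 1 0 1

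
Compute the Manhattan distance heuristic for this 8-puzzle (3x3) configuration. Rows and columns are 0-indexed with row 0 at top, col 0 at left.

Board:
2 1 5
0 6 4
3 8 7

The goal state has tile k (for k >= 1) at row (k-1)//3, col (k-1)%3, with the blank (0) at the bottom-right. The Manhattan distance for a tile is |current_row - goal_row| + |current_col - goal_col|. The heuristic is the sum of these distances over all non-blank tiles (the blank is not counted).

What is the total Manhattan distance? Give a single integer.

Answer: 13

Derivation:
Tile 2: (0,0)->(0,1) = 1
Tile 1: (0,1)->(0,0) = 1
Tile 5: (0,2)->(1,1) = 2
Tile 6: (1,1)->(1,2) = 1
Tile 4: (1,2)->(1,0) = 2
Tile 3: (2,0)->(0,2) = 4
Tile 8: (2,1)->(2,1) = 0
Tile 7: (2,2)->(2,0) = 2
Sum: 1 + 1 + 2 + 1 + 2 + 4 + 0 + 2 = 13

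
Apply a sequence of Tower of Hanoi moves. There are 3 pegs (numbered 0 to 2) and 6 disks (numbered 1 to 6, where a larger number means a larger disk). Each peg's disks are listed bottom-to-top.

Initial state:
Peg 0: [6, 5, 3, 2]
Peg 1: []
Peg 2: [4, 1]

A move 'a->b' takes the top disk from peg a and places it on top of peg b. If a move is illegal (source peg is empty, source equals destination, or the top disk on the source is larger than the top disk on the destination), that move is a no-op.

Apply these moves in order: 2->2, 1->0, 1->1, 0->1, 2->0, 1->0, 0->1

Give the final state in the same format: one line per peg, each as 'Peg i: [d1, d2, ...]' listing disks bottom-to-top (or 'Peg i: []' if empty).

After move 1 (2->2):
Peg 0: [6, 5, 3, 2]
Peg 1: []
Peg 2: [4, 1]

After move 2 (1->0):
Peg 0: [6, 5, 3, 2]
Peg 1: []
Peg 2: [4, 1]

After move 3 (1->1):
Peg 0: [6, 5, 3, 2]
Peg 1: []
Peg 2: [4, 1]

After move 4 (0->1):
Peg 0: [6, 5, 3]
Peg 1: [2]
Peg 2: [4, 1]

After move 5 (2->0):
Peg 0: [6, 5, 3, 1]
Peg 1: [2]
Peg 2: [4]

After move 6 (1->0):
Peg 0: [6, 5, 3, 1]
Peg 1: [2]
Peg 2: [4]

After move 7 (0->1):
Peg 0: [6, 5, 3]
Peg 1: [2, 1]
Peg 2: [4]

Answer: Peg 0: [6, 5, 3]
Peg 1: [2, 1]
Peg 2: [4]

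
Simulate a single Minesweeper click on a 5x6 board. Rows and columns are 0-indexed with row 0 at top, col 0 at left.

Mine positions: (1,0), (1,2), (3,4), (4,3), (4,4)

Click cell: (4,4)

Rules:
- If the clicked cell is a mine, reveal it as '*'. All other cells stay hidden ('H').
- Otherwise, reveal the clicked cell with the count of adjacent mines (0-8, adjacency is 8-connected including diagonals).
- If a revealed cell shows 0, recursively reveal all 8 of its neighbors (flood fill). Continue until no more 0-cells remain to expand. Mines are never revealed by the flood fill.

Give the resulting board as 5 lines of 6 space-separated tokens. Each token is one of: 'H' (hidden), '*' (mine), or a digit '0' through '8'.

H H H H H H
H H H H H H
H H H H H H
H H H H H H
H H H H * H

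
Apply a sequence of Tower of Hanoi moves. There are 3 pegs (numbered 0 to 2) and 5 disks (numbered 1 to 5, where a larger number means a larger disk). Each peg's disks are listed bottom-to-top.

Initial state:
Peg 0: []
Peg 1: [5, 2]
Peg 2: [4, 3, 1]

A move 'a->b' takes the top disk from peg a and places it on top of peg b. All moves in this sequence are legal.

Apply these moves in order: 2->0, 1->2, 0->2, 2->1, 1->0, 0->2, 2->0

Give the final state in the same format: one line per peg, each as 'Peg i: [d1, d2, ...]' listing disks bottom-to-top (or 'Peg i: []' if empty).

Answer: Peg 0: [1]
Peg 1: [5]
Peg 2: [4, 3, 2]

Derivation:
After move 1 (2->0):
Peg 0: [1]
Peg 1: [5, 2]
Peg 2: [4, 3]

After move 2 (1->2):
Peg 0: [1]
Peg 1: [5]
Peg 2: [4, 3, 2]

After move 3 (0->2):
Peg 0: []
Peg 1: [5]
Peg 2: [4, 3, 2, 1]

After move 4 (2->1):
Peg 0: []
Peg 1: [5, 1]
Peg 2: [4, 3, 2]

After move 5 (1->0):
Peg 0: [1]
Peg 1: [5]
Peg 2: [4, 3, 2]

After move 6 (0->2):
Peg 0: []
Peg 1: [5]
Peg 2: [4, 3, 2, 1]

After move 7 (2->0):
Peg 0: [1]
Peg 1: [5]
Peg 2: [4, 3, 2]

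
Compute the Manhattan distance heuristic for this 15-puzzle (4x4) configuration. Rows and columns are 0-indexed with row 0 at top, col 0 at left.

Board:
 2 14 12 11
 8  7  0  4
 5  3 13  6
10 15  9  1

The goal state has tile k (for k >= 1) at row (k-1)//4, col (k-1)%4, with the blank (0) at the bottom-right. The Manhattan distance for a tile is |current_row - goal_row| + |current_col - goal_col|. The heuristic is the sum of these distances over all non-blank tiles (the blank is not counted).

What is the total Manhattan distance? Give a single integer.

Tile 2: (0,0)->(0,1) = 1
Tile 14: (0,1)->(3,1) = 3
Tile 12: (0,2)->(2,3) = 3
Tile 11: (0,3)->(2,2) = 3
Tile 8: (1,0)->(1,3) = 3
Tile 7: (1,1)->(1,2) = 1
Tile 4: (1,3)->(0,3) = 1
Tile 5: (2,0)->(1,0) = 1
Tile 3: (2,1)->(0,2) = 3
Tile 13: (2,2)->(3,0) = 3
Tile 6: (2,3)->(1,1) = 3
Tile 10: (3,0)->(2,1) = 2
Tile 15: (3,1)->(3,2) = 1
Tile 9: (3,2)->(2,0) = 3
Tile 1: (3,3)->(0,0) = 6
Sum: 1 + 3 + 3 + 3 + 3 + 1 + 1 + 1 + 3 + 3 + 3 + 2 + 1 + 3 + 6 = 37

Answer: 37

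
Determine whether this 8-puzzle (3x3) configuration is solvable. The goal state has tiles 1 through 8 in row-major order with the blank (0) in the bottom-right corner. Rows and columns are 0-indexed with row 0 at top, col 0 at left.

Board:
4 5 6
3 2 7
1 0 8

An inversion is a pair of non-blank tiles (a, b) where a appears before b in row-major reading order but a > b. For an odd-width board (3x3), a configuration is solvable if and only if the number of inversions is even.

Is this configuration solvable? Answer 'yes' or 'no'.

Answer: no

Derivation:
Inversions (pairs i<j in row-major order where tile[i] > tile[j] > 0): 13
13 is odd, so the puzzle is not solvable.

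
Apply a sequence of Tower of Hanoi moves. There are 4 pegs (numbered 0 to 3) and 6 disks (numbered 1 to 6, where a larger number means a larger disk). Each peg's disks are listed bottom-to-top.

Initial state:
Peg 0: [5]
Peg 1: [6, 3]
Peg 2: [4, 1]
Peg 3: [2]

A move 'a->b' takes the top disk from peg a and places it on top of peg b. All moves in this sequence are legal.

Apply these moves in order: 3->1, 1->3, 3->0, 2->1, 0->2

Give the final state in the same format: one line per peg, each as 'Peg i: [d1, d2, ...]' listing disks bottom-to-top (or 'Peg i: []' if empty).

After move 1 (3->1):
Peg 0: [5]
Peg 1: [6, 3, 2]
Peg 2: [4, 1]
Peg 3: []

After move 2 (1->3):
Peg 0: [5]
Peg 1: [6, 3]
Peg 2: [4, 1]
Peg 3: [2]

After move 3 (3->0):
Peg 0: [5, 2]
Peg 1: [6, 3]
Peg 2: [4, 1]
Peg 3: []

After move 4 (2->1):
Peg 0: [5, 2]
Peg 1: [6, 3, 1]
Peg 2: [4]
Peg 3: []

After move 5 (0->2):
Peg 0: [5]
Peg 1: [6, 3, 1]
Peg 2: [4, 2]
Peg 3: []

Answer: Peg 0: [5]
Peg 1: [6, 3, 1]
Peg 2: [4, 2]
Peg 3: []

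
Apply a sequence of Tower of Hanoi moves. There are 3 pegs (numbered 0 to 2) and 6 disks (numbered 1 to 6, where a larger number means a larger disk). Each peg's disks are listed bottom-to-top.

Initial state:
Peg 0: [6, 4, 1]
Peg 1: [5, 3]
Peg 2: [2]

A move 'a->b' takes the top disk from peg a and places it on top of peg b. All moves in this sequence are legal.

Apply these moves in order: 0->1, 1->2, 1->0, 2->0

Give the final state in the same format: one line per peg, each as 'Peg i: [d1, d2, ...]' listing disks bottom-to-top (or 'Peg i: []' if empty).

Answer: Peg 0: [6, 4, 3, 1]
Peg 1: [5]
Peg 2: [2]

Derivation:
After move 1 (0->1):
Peg 0: [6, 4]
Peg 1: [5, 3, 1]
Peg 2: [2]

After move 2 (1->2):
Peg 0: [6, 4]
Peg 1: [5, 3]
Peg 2: [2, 1]

After move 3 (1->0):
Peg 0: [6, 4, 3]
Peg 1: [5]
Peg 2: [2, 1]

After move 4 (2->0):
Peg 0: [6, 4, 3, 1]
Peg 1: [5]
Peg 2: [2]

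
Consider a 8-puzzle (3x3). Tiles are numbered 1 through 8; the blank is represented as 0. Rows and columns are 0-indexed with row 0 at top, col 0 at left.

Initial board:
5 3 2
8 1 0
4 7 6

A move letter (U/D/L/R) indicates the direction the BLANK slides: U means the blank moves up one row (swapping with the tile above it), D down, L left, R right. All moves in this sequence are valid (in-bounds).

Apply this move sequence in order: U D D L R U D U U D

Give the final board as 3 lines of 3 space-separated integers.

Answer: 5 3 2
8 1 0
4 7 6

Derivation:
After move 1 (U):
5 3 0
8 1 2
4 7 6

After move 2 (D):
5 3 2
8 1 0
4 7 6

After move 3 (D):
5 3 2
8 1 6
4 7 0

After move 4 (L):
5 3 2
8 1 6
4 0 7

After move 5 (R):
5 3 2
8 1 6
4 7 0

After move 6 (U):
5 3 2
8 1 0
4 7 6

After move 7 (D):
5 3 2
8 1 6
4 7 0

After move 8 (U):
5 3 2
8 1 0
4 7 6

After move 9 (U):
5 3 0
8 1 2
4 7 6

After move 10 (D):
5 3 2
8 1 0
4 7 6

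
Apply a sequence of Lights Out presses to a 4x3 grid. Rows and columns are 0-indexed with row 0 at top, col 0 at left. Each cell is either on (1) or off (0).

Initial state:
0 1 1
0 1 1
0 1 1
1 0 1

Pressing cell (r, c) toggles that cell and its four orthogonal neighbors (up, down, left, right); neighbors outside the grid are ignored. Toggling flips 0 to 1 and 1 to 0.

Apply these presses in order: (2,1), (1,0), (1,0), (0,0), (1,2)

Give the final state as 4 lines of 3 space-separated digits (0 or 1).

After press 1 at (2,1):
0 1 1
0 0 1
1 0 0
1 1 1

After press 2 at (1,0):
1 1 1
1 1 1
0 0 0
1 1 1

After press 3 at (1,0):
0 1 1
0 0 1
1 0 0
1 1 1

After press 4 at (0,0):
1 0 1
1 0 1
1 0 0
1 1 1

After press 5 at (1,2):
1 0 0
1 1 0
1 0 1
1 1 1

Answer: 1 0 0
1 1 0
1 0 1
1 1 1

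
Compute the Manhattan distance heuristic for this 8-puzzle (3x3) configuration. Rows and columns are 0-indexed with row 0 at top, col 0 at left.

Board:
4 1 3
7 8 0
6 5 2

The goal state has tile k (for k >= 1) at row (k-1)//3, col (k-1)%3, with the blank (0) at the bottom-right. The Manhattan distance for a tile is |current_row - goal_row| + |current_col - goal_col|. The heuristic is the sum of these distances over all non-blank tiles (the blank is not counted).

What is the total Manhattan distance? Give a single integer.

Answer: 11

Derivation:
Tile 4: at (0,0), goal (1,0), distance |0-1|+|0-0| = 1
Tile 1: at (0,1), goal (0,0), distance |0-0|+|1-0| = 1
Tile 3: at (0,2), goal (0,2), distance |0-0|+|2-2| = 0
Tile 7: at (1,0), goal (2,0), distance |1-2|+|0-0| = 1
Tile 8: at (1,1), goal (2,1), distance |1-2|+|1-1| = 1
Tile 6: at (2,0), goal (1,2), distance |2-1|+|0-2| = 3
Tile 5: at (2,1), goal (1,1), distance |2-1|+|1-1| = 1
Tile 2: at (2,2), goal (0,1), distance |2-0|+|2-1| = 3
Sum: 1 + 1 + 0 + 1 + 1 + 3 + 1 + 3 = 11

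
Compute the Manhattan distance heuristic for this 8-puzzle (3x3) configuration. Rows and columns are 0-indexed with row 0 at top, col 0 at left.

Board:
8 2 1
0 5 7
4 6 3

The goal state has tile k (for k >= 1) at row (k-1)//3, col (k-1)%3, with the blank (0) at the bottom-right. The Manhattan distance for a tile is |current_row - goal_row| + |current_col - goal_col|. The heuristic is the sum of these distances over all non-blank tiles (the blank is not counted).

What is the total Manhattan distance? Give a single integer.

Tile 8: (0,0)->(2,1) = 3
Tile 2: (0,1)->(0,1) = 0
Tile 1: (0,2)->(0,0) = 2
Tile 5: (1,1)->(1,1) = 0
Tile 7: (1,2)->(2,0) = 3
Tile 4: (2,0)->(1,0) = 1
Tile 6: (2,1)->(1,2) = 2
Tile 3: (2,2)->(0,2) = 2
Sum: 3 + 0 + 2 + 0 + 3 + 1 + 2 + 2 = 13

Answer: 13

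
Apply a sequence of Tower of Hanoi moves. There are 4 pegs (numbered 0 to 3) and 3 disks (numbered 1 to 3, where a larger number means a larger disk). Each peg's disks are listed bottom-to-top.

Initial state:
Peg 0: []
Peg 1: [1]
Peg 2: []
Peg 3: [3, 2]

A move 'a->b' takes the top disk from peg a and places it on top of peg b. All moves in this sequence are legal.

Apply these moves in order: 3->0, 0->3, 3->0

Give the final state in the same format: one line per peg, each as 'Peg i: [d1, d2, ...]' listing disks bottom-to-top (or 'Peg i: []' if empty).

After move 1 (3->0):
Peg 0: [2]
Peg 1: [1]
Peg 2: []
Peg 3: [3]

After move 2 (0->3):
Peg 0: []
Peg 1: [1]
Peg 2: []
Peg 3: [3, 2]

After move 3 (3->0):
Peg 0: [2]
Peg 1: [1]
Peg 2: []
Peg 3: [3]

Answer: Peg 0: [2]
Peg 1: [1]
Peg 2: []
Peg 3: [3]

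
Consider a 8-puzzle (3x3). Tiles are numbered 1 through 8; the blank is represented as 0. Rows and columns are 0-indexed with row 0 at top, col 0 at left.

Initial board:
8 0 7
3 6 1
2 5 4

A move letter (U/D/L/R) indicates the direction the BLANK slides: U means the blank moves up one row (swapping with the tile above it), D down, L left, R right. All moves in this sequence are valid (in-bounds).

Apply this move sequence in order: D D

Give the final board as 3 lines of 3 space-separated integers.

Answer: 8 6 7
3 5 1
2 0 4

Derivation:
After move 1 (D):
8 6 7
3 0 1
2 5 4

After move 2 (D):
8 6 7
3 5 1
2 0 4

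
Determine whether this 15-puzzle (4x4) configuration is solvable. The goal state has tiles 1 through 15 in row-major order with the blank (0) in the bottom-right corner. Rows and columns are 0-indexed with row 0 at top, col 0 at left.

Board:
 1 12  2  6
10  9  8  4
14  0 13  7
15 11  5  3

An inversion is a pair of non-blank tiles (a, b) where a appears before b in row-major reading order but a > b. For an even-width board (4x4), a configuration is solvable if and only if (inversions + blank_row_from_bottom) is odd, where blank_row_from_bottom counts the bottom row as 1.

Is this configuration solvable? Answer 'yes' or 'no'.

Inversions: 46
Blank is in row 2 (0-indexed from top), which is row 2 counting from the bottom (bottom = 1).
46 + 2 = 48, which is even, so the puzzle is not solvable.

Answer: no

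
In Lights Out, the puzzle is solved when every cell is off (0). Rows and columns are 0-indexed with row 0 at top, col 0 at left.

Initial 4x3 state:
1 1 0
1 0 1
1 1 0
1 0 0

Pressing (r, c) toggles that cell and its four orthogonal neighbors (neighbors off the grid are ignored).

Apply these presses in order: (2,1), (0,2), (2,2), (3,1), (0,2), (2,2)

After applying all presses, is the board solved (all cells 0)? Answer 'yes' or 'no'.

After press 1 at (2,1):
1 1 0
1 1 1
0 0 1
1 1 0

After press 2 at (0,2):
1 0 1
1 1 0
0 0 1
1 1 0

After press 3 at (2,2):
1 0 1
1 1 1
0 1 0
1 1 1

After press 4 at (3,1):
1 0 1
1 1 1
0 0 0
0 0 0

After press 5 at (0,2):
1 1 0
1 1 0
0 0 0
0 0 0

After press 6 at (2,2):
1 1 0
1 1 1
0 1 1
0 0 1

Lights still on: 8

Answer: no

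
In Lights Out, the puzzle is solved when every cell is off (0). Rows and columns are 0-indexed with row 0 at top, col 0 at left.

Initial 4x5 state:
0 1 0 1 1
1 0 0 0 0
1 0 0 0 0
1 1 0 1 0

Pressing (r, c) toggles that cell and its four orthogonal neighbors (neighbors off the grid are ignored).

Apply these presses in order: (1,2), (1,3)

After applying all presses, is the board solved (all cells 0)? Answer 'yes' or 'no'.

After press 1 at (1,2):
0 1 1 1 1
1 1 1 1 0
1 0 1 0 0
1 1 0 1 0

After press 2 at (1,3):
0 1 1 0 1
1 1 0 0 1
1 0 1 1 0
1 1 0 1 0

Lights still on: 12

Answer: no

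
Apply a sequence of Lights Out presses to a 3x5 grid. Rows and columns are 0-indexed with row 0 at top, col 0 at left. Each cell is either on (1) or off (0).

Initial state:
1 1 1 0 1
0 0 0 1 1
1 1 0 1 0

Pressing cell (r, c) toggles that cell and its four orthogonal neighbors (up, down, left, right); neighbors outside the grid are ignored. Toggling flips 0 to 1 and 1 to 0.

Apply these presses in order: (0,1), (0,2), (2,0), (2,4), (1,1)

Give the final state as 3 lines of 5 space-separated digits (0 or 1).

Answer: 0 0 1 1 1
0 0 0 1 0
0 1 0 0 1

Derivation:
After press 1 at (0,1):
0 0 0 0 1
0 1 0 1 1
1 1 0 1 0

After press 2 at (0,2):
0 1 1 1 1
0 1 1 1 1
1 1 0 1 0

After press 3 at (2,0):
0 1 1 1 1
1 1 1 1 1
0 0 0 1 0

After press 4 at (2,4):
0 1 1 1 1
1 1 1 1 0
0 0 0 0 1

After press 5 at (1,1):
0 0 1 1 1
0 0 0 1 0
0 1 0 0 1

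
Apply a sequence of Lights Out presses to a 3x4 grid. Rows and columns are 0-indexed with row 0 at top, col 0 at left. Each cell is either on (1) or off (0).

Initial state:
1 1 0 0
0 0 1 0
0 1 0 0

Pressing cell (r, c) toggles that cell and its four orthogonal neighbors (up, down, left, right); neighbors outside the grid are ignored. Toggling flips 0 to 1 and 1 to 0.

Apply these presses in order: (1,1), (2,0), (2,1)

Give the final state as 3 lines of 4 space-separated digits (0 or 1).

Answer: 1 0 0 0
0 0 0 0
0 0 1 0

Derivation:
After press 1 at (1,1):
1 0 0 0
1 1 0 0
0 0 0 0

After press 2 at (2,0):
1 0 0 0
0 1 0 0
1 1 0 0

After press 3 at (2,1):
1 0 0 0
0 0 0 0
0 0 1 0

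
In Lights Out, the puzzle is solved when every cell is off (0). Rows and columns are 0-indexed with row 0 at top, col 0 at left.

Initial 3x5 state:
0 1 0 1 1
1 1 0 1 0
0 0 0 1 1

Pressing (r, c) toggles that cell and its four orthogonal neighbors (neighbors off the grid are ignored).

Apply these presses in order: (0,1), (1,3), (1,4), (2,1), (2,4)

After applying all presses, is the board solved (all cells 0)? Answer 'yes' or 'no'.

After press 1 at (0,1):
1 0 1 1 1
1 0 0 1 0
0 0 0 1 1

After press 2 at (1,3):
1 0 1 0 1
1 0 1 0 1
0 0 0 0 1

After press 3 at (1,4):
1 0 1 0 0
1 0 1 1 0
0 0 0 0 0

After press 4 at (2,1):
1 0 1 0 0
1 1 1 1 0
1 1 1 0 0

After press 5 at (2,4):
1 0 1 0 0
1 1 1 1 1
1 1 1 1 1

Lights still on: 12

Answer: no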